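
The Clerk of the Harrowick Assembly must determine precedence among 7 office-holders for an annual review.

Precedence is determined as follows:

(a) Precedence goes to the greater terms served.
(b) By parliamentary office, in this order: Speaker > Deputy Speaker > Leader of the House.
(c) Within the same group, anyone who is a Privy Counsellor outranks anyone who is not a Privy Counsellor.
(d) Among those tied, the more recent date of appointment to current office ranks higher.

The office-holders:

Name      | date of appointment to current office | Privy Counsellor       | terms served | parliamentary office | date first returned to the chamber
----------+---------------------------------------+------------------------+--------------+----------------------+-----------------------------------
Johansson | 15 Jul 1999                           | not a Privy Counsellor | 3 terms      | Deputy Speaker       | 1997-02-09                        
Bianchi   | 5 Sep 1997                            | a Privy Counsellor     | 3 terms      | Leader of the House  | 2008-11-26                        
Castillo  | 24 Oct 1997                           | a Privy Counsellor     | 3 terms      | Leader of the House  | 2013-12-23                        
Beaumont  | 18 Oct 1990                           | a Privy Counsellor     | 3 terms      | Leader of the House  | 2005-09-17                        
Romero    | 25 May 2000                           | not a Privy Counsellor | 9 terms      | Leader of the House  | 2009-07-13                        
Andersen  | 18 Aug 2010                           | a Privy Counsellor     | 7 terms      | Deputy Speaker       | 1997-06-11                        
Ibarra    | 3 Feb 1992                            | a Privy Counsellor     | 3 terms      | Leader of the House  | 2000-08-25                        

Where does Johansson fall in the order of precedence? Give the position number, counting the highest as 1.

3

By terms served (higher first): Romero (9 terms); then Andersen (7 terms); then Johansson, Castillo, Bianchi, Ibarra and Beaumont (each 3 terms).
Among Johansson, Castillo, Bianchi, Ibarra and Beaumont, by parliamentary office: Johansson (Deputy Speaker) before Castillo, Bianchi, Ibarra and Beaumont (Leader of the House).
Castillo, Bianchi, Ibarra and Beaumont are each a Privy Counsellor, so the next rule applies.
Among Castillo, Bianchi, Ibarra and Beaumont, by date of appointment to current office (later first): Castillo (24 Oct 1997) before Bianchi (5 Sep 1997) before Ibarra (3 Feb 1992) before Beaumont (18 Oct 1990).
Order: Romero, Andersen, Johansson, Castillo, Bianchi, Ibarra, Beaumont. So position 3.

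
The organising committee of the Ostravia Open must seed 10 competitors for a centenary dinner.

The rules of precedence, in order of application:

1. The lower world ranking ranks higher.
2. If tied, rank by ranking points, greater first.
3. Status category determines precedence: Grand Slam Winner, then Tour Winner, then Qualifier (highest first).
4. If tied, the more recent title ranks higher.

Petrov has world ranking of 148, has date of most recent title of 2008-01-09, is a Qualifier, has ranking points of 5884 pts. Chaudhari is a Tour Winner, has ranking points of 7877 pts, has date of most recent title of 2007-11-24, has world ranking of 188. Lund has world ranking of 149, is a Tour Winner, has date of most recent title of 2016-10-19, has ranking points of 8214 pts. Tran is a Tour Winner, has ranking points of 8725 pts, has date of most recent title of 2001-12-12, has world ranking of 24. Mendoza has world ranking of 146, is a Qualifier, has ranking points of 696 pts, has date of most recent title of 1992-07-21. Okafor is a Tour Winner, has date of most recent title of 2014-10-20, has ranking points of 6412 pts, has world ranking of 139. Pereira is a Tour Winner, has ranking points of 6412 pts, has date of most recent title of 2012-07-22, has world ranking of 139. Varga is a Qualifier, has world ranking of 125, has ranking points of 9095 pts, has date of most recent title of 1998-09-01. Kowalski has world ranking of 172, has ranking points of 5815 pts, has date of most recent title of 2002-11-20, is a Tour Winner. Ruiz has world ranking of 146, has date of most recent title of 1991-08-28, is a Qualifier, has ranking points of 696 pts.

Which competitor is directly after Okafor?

By world ranking (lower first): Tran (24); then Varga (125); then Okafor and Pereira (both 139); then Mendoza and Ruiz (both 146); then Petrov (148); then Lund (149); then Kowalski (172); then Chaudhari (188).
Okafor and Pereira both have ranking points 6412 pts, so the next rule applies.
Okafor and Pereira are each Tour Winner, so the next rule applies.
Among Okafor and Pereira, by date of most recent title (later first): Okafor (2014-10-20) before Pereira (2012-07-22).
Mendoza and Ruiz both have ranking points 696 pts, so the next rule applies.
Mendoza and Ruiz are each Qualifier, so the next rule applies.
Among Mendoza and Ruiz, by date of most recent title (later first): Mendoza (1992-07-21) before Ruiz (1991-08-28).
Order: Tran, Varga, Okafor, Pereira, Mendoza, Ruiz, Petrov, Lund, Kowalski, Chaudhari.

Pereira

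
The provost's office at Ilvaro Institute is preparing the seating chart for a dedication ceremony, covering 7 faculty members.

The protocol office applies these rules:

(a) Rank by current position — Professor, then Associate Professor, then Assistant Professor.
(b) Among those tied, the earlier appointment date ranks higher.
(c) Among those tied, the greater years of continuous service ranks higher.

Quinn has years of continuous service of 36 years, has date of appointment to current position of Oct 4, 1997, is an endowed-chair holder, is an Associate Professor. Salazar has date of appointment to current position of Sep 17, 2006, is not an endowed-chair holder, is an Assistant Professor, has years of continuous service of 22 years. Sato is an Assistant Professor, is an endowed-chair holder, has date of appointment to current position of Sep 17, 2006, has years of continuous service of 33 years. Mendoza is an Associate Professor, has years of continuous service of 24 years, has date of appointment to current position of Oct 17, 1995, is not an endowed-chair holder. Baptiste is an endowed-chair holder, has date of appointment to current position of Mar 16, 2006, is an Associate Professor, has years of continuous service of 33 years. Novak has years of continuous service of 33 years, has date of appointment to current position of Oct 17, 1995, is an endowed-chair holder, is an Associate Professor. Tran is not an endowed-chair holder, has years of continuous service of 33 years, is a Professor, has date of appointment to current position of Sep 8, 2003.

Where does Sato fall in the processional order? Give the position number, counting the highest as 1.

By current position: Tran (Professor); then Novak, Mendoza, Quinn and Baptiste (Associate Professor); then Sato and Salazar (Assistant Professor).
Among Novak, Mendoza, Quinn and Baptiste, by date of appointment to current position (earlier first): Novak and Mendoza (Oct 17, 1995) before Quinn (Oct 4, 1997) before Baptiste (Mar 16, 2006).
Among Novak and Mendoza, by years of continuous service (higher first): Novak (33 years) before Mendoza (24 years).
Sato and Salazar both have date of appointment to current position Sep 17, 2006, so the next rule applies.
Among Sato and Salazar, by years of continuous service (higher first): Sato (33 years) before Salazar (22 years).
Order: Tran, Novak, Mendoza, Quinn, Baptiste, Sato, Salazar. So position 6.

6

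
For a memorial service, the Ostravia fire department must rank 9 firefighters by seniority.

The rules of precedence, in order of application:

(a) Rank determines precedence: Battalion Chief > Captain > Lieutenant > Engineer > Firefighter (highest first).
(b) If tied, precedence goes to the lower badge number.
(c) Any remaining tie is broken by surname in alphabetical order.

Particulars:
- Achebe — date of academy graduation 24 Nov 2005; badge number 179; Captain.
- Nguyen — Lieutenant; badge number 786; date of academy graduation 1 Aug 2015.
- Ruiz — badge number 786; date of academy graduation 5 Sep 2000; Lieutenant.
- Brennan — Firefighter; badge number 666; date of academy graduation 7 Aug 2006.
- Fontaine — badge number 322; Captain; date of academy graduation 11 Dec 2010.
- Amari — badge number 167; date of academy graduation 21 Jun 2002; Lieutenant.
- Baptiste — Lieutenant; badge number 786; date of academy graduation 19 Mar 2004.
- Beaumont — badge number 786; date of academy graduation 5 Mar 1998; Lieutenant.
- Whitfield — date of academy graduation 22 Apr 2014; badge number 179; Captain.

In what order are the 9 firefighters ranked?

By rank: Achebe, Whitfield and Fontaine (Captain); then Amari, Baptiste, Beaumont, Nguyen and Ruiz (Lieutenant); then Brennan (Firefighter).
Among Achebe, Whitfield and Fontaine, by badge number (lower first): Achebe and Whitfield (179) before Fontaine (322).
Among Achebe and Whitfield, alphabetically by surname: Achebe before Whitfield.
Among Amari, Baptiste, Beaumont, Nguyen and Ruiz, by badge number (lower first): Amari (167) before Baptiste, Beaumont, Nguyen and Ruiz (786).
Among Baptiste, Beaumont, Nguyen and Ruiz, alphabetically by surname: Baptiste before Beaumont before Nguyen before Ruiz.
Full order: Achebe, Whitfield, Fontaine, Amari, Baptiste, Beaumont, Nguyen, Ruiz, Brennan.

Achebe, Whitfield, Fontaine, Amari, Baptiste, Beaumont, Nguyen, Ruiz, Brennan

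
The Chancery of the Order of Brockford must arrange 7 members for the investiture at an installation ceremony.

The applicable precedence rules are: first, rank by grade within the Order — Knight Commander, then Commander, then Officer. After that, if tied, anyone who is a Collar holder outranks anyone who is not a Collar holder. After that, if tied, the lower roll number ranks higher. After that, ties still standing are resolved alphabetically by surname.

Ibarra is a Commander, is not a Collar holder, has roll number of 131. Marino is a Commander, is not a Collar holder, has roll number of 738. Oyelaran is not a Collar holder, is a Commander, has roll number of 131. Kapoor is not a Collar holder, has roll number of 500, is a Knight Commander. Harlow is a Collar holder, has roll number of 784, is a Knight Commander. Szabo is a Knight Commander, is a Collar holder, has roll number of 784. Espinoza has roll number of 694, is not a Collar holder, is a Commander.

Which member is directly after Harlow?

By grade within the Order: Harlow, Szabo and Kapoor (Knight Commander); then Ibarra, Oyelaran, Espinoza and Marino (Commander).
Among Harlow, Szabo and Kapoor, a Collar holder before not a Collar holder: Harlow and Szabo (a Collar holder) before Kapoor (not a Collar holder).
Harlow and Szabo both have roll number 784, so the next rule applies.
Among Harlow and Szabo, alphabetically by surname: Harlow before Szabo.
Ibarra, Oyelaran, Espinoza and Marino are each not a Collar holder, so the next rule applies.
Among Ibarra, Oyelaran, Espinoza and Marino, by roll number (lower first): Ibarra and Oyelaran (131) before Espinoza (694) before Marino (738).
Among Ibarra and Oyelaran, alphabetically by surname: Ibarra before Oyelaran.
Order: Harlow, Szabo, Kapoor, Ibarra, Oyelaran, Espinoza, Marino.

Szabo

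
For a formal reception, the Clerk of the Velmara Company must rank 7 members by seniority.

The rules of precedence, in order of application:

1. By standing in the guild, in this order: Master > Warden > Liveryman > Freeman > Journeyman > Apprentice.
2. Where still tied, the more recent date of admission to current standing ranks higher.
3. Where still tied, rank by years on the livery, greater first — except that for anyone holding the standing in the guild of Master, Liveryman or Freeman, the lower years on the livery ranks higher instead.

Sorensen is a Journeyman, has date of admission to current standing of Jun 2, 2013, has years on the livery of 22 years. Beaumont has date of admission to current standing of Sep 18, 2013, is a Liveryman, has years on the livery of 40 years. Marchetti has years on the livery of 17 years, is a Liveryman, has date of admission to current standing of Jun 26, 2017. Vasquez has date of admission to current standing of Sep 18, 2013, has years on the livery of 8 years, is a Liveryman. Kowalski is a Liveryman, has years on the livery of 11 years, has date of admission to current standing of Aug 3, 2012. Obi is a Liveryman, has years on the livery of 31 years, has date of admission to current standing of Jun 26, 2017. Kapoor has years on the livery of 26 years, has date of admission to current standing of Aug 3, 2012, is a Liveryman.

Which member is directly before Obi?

By standing in the guild: Marchetti, Obi, Vasquez, Beaumont, Kowalski and Kapoor (Liveryman); then Sorensen (Journeyman).
Among Marchetti, Obi, Vasquez, Beaumont, Kowalski and Kapoor, by date of admission to current standing (later first): Marchetti and Obi (Jun 26, 2017) before Vasquez and Beaumont (Sep 18, 2013) before Kowalski and Kapoor (Aug 3, 2012).
Among Marchetti and Obi, by years on the livery (lower first) (reversed rule for this group): Marchetti (17 years) before Obi (31 years).
Among Vasquez and Beaumont, by years on the livery (lower first) (reversed rule for this group): Vasquez (8 years) before Beaumont (40 years).
Among Kowalski and Kapoor, by years on the livery (lower first) (reversed rule for this group): Kowalski (11 years) before Kapoor (26 years).
Order: Marchetti, Obi, Vasquez, Beaumont, Kowalski, Kapoor, Sorensen.

Marchetti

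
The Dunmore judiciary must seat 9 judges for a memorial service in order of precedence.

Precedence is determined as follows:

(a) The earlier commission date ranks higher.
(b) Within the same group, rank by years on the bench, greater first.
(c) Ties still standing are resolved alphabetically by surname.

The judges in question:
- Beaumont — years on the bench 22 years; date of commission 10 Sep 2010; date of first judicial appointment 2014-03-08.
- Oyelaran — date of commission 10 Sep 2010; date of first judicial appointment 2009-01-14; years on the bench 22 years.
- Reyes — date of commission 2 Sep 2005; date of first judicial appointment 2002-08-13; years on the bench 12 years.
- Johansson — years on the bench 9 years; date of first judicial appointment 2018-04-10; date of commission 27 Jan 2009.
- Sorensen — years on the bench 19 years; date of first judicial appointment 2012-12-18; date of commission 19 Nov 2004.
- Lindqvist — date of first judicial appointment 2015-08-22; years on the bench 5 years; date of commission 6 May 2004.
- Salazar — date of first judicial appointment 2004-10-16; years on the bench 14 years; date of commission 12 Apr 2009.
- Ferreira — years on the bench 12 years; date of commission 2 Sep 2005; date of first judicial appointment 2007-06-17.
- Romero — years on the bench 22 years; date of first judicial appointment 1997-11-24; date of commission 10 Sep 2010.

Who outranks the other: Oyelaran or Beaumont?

By date of commission (earlier first): Lindqvist (6 May 2004); then Sorensen (19 Nov 2004); then Ferreira and Reyes (both 2 Sep 2005); then Johansson (27 Jan 2009); then Salazar (12 Apr 2009); then Beaumont, Oyelaran and Romero (each 10 Sep 2010).
Ferreira and Reyes both have years on the bench 12 years, so the next rule applies.
Among Ferreira and Reyes, alphabetically by surname: Ferreira before Reyes.
Beaumont, Oyelaran and Romero all have years on the bench 22 years, so the next rule applies.
Among Beaumont, Oyelaran and Romero, alphabetically by surname: Beaumont before Oyelaran before Romero.
So Beaumont takes precedence.

Beaumont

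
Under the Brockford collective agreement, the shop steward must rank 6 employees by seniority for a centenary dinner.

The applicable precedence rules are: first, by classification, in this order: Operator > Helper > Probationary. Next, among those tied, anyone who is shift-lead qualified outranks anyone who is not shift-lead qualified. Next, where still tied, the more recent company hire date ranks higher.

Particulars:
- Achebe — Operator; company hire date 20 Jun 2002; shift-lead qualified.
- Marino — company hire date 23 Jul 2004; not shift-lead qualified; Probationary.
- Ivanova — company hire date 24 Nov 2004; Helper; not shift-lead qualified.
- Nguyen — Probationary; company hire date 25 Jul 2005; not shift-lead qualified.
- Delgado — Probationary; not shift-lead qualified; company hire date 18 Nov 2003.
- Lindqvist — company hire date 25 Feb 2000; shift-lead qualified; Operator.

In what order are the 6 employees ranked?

By classification: Achebe and Lindqvist (Operator); then Ivanova (Helper); then Nguyen, Marino and Delgado (Probationary).
Achebe and Lindqvist are each shift-lead qualified, so the next rule applies.
Among Achebe and Lindqvist, by company hire date (later first): Achebe (20 Jun 2002) before Lindqvist (25 Feb 2000).
Nguyen, Marino and Delgado are each not shift-lead qualified, so the next rule applies.
Among Nguyen, Marino and Delgado, by company hire date (later first): Nguyen (25 Jul 2005) before Marino (23 Jul 2004) before Delgado (18 Nov 2003).
Full order: Achebe, Lindqvist, Ivanova, Nguyen, Marino, Delgado.

Achebe, Lindqvist, Ivanova, Nguyen, Marino, Delgado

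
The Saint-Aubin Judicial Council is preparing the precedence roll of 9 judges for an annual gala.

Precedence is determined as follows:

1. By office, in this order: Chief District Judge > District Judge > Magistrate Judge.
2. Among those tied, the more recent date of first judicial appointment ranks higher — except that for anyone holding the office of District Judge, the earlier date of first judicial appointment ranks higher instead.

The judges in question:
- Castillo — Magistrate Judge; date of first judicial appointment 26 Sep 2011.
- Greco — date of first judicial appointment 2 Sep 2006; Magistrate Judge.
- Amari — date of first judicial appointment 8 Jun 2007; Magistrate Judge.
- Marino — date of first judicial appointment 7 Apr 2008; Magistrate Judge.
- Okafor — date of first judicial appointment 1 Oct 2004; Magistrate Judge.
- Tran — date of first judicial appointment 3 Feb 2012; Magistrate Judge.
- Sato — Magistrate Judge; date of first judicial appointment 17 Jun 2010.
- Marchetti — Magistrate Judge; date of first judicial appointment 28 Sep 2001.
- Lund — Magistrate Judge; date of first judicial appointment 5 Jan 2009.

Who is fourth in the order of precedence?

Lund

By office: Tran, Castillo, Sato, Lund, Marino, Amari, Greco, Okafor and Marchetti (Magistrate Judge).
Among Tran, Castillo, Sato, Lund, Marino, Amari, Greco, Okafor and Marchetti, by date of first judicial appointment (later first): Tran (3 Feb 2012) before Castillo (26 Sep 2011) before Sato (17 Jun 2010) before Lund (5 Jan 2009) before Marino (7 Apr 2008) before Amari (8 Jun 2007) before Greco (2 Sep 2006) before Okafor (1 Oct 2004) before Marchetti (28 Sep 2001).
Order: Tran, Castillo, Sato, Lund, Marino, Amari, Greco, Okafor, Marchetti.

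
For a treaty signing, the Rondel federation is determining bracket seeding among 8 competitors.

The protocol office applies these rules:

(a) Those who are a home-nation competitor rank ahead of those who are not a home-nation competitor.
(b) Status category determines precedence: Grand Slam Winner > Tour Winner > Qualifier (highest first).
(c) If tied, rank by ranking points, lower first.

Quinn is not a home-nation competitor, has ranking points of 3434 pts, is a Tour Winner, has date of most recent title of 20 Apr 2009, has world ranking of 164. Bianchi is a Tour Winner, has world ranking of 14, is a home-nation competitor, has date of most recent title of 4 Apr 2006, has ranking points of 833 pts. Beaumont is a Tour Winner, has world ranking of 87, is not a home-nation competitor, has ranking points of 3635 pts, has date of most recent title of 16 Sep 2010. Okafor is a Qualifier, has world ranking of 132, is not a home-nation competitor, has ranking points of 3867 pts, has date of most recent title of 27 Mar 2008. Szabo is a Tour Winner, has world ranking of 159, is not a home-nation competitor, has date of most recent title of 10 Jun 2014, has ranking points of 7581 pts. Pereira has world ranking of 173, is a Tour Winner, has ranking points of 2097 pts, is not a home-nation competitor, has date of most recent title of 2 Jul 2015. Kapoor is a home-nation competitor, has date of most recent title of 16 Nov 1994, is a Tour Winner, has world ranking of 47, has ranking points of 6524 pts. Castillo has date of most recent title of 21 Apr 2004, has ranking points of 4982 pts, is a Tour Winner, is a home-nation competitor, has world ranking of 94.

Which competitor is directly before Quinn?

Pereira

By the first rule: Bianchi, Castillo and Kapoor (each a home-nation competitor); then Pereira, Quinn, Beaumont, Szabo and Okafor (each not a home-nation competitor).
Bianchi, Castillo and Kapoor are each Tour Winner, so the next rule applies.
Among Bianchi, Castillo and Kapoor, by ranking points (lower first): Bianchi (833 pts) before Castillo (4982 pts) before Kapoor (6524 pts).
Among Pereira, Quinn, Beaumont, Szabo and Okafor, by status category: Pereira, Quinn, Beaumont and Szabo (Tour Winner) before Okafor (Qualifier).
Among Pereira, Quinn, Beaumont and Szabo, by ranking points (lower first): Pereira (2097 pts) before Quinn (3434 pts) before Beaumont (3635 pts) before Szabo (7581 pts).
Order: Bianchi, Castillo, Kapoor, Pereira, Quinn, Beaumont, Szabo, Okafor.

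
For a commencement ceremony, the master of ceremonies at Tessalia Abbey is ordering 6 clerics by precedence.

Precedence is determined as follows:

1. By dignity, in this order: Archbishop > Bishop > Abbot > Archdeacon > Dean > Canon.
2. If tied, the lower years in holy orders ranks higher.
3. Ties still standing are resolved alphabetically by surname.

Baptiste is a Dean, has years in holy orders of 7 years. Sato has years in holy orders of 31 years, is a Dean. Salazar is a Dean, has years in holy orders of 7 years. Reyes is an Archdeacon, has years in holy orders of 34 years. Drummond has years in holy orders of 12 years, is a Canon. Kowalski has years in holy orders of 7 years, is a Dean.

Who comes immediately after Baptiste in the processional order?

By dignity: Reyes (Archdeacon); then Baptiste, Kowalski, Salazar and Sato (Dean); then Drummond (Canon).
Among Baptiste, Kowalski, Salazar and Sato, by years in holy orders (lower first): Baptiste, Kowalski and Salazar (7 years) before Sato (31 years).
Among Baptiste, Kowalski and Salazar, alphabetically by surname: Baptiste before Kowalski before Salazar.
Order: Reyes, Baptiste, Kowalski, Salazar, Sato, Drummond.

Kowalski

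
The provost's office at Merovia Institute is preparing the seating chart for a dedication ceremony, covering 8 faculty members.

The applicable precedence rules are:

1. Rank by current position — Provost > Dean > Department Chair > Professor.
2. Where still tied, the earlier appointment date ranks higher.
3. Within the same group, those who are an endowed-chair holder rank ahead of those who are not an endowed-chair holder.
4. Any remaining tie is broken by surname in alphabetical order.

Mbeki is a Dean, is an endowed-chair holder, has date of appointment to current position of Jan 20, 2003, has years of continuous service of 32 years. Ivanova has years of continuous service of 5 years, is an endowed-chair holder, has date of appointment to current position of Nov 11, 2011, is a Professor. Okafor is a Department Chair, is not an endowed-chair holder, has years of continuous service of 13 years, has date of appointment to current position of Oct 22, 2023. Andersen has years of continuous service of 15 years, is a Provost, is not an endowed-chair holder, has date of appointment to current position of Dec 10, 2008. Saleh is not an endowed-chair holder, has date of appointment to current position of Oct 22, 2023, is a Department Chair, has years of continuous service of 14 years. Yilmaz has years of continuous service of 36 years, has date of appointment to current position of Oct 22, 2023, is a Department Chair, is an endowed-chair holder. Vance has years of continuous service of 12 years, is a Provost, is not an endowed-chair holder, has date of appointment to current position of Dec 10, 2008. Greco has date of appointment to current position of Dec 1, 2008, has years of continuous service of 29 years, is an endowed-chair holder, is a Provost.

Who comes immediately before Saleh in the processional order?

Okafor

By current position: Greco, Andersen and Vance (Provost); then Mbeki (Dean); then Yilmaz, Okafor and Saleh (Department Chair); then Ivanova (Professor).
Among Greco, Andersen and Vance, by date of appointment to current position (earlier first): Greco (Dec 1, 2008) before Andersen and Vance (Dec 10, 2008).
Andersen and Vance are each not an endowed-chair holder, so the next rule applies.
Among Andersen and Vance, alphabetically by surname: Andersen before Vance.
Yilmaz, Okafor and Saleh all have date of appointment to current position Oct 22, 2023, so the next rule applies.
Among Yilmaz, Okafor and Saleh, an endowed-chair holder before not an endowed-chair holder: Yilmaz (an endowed-chair holder) before Okafor and Saleh (not an endowed-chair holder).
Among Okafor and Saleh, alphabetically by surname: Okafor before Saleh.
Order: Greco, Andersen, Vance, Mbeki, Yilmaz, Okafor, Saleh, Ivanova.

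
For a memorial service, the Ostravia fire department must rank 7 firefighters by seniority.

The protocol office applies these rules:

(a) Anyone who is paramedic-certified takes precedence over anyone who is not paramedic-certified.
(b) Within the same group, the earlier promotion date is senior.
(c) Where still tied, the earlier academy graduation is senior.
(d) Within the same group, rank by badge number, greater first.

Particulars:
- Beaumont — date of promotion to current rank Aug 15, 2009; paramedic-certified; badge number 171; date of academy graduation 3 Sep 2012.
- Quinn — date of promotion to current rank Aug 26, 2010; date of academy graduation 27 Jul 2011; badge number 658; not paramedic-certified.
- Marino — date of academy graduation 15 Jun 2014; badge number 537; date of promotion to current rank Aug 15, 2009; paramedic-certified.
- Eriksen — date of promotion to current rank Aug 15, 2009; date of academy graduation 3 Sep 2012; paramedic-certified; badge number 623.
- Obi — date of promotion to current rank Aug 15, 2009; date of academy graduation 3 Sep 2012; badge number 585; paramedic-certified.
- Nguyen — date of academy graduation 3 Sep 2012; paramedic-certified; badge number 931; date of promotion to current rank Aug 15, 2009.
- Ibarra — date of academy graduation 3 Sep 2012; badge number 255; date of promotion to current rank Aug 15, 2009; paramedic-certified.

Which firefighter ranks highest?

By the first rule: Nguyen, Eriksen, Obi, Ibarra, Beaumont and Marino (each paramedic-certified); then Quinn (not paramedic-certified).
Nguyen, Eriksen, Obi, Ibarra, Beaumont and Marino all have date of promotion to current rank Aug 15, 2009, so the next rule applies.
Among Nguyen, Eriksen, Obi, Ibarra, Beaumont and Marino, by date of academy graduation (earlier first): Nguyen, Eriksen, Obi, Ibarra and Beaumont (3 Sep 2012) before Marino (15 Jun 2014).
Among Nguyen, Eriksen, Obi, Ibarra and Beaumont, by badge number (higher first): Nguyen (931) before Eriksen (623) before Obi (585) before Ibarra (255) before Beaumont (171).
Order: Nguyen, Eriksen, Obi, Ibarra, Beaumont, Marino, Quinn.

Nguyen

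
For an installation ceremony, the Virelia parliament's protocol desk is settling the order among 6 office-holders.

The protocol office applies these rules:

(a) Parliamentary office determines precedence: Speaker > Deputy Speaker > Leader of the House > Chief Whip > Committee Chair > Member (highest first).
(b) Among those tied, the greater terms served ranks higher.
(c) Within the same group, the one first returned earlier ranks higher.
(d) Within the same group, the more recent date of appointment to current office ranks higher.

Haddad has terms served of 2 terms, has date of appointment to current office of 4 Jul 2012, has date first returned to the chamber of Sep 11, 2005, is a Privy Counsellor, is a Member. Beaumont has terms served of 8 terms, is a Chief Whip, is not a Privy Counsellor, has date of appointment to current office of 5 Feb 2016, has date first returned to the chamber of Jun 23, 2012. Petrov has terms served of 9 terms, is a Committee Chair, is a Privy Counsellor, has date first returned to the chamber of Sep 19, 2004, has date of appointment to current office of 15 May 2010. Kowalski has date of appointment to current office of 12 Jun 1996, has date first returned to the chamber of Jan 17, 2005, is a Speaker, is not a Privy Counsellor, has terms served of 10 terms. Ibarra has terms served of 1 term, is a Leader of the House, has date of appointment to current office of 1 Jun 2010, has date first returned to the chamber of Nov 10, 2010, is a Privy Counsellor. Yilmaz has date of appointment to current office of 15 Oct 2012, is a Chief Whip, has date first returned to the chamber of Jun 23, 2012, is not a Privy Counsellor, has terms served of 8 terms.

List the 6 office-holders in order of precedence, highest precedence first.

Kowalski, Ibarra, Beaumont, Yilmaz, Petrov, Haddad

By parliamentary office: Kowalski (Speaker); then Ibarra (Leader of the House); then Beaumont and Yilmaz (Chief Whip); then Petrov (Committee Chair); then Haddad (Member).
Beaumont and Yilmaz both have terms served 8 terms, so the next rule applies.
Beaumont and Yilmaz both have date first returned to the chamber Jun 23, 2012, so the next rule applies.
Among Beaumont and Yilmaz, by date of appointment to current office (later first): Beaumont (5 Feb 2016) before Yilmaz (15 Oct 2012).
Full order: Kowalski, Ibarra, Beaumont, Yilmaz, Petrov, Haddad.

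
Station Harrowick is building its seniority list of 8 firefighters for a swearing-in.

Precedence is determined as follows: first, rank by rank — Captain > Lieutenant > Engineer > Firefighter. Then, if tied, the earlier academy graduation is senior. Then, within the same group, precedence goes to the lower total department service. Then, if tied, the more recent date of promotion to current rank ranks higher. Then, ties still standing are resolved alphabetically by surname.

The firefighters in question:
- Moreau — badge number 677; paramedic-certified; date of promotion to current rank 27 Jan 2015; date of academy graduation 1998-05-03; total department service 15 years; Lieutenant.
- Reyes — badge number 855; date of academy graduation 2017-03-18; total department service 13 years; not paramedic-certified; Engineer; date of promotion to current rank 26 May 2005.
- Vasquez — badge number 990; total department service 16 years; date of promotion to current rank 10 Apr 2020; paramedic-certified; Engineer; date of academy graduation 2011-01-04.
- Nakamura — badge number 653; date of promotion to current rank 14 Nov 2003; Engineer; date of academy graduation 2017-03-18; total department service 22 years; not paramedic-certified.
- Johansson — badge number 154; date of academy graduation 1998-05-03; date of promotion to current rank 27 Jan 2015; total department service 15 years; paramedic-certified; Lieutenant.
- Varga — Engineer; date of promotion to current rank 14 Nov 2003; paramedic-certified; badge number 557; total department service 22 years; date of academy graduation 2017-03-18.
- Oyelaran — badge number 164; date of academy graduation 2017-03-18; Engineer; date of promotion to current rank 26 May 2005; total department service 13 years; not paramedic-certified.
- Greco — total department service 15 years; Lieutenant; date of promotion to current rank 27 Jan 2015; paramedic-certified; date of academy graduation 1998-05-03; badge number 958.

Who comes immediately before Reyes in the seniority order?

By rank: Greco, Johansson and Moreau (Lieutenant); then Vasquez, Oyelaran, Reyes, Nakamura and Varga (Engineer).
Greco, Johansson and Moreau all have date of academy graduation 1998-05-03, so the next rule applies.
Greco, Johansson and Moreau all have total department service 15 years, so the next rule applies.
Greco, Johansson and Moreau all have date of promotion to current rank 27 Jan 2015, so the next rule applies.
Among Greco, Johansson and Moreau, alphabetically by surname: Greco before Johansson before Moreau.
Among Vasquez, Oyelaran, Reyes, Nakamura and Varga, by date of academy graduation (earlier first): Vasquez (2011-01-04) before Oyelaran, Reyes, Nakamura and Varga (2017-03-18).
Among Oyelaran, Reyes, Nakamura and Varga, by total department service (lower first): Oyelaran and Reyes (13 years) before Nakamura and Varga (22 years).
Oyelaran and Reyes both have date of promotion to current rank 26 May 2005, so the next rule applies.
Among Oyelaran and Reyes, alphabetically by surname: Oyelaran before Reyes.
Nakamura and Varga both have date of promotion to current rank 14 Nov 2003, so the next rule applies.
Among Nakamura and Varga, alphabetically by surname: Nakamura before Varga.
Order: Greco, Johansson, Moreau, Vasquez, Oyelaran, Reyes, Nakamura, Varga.

Oyelaran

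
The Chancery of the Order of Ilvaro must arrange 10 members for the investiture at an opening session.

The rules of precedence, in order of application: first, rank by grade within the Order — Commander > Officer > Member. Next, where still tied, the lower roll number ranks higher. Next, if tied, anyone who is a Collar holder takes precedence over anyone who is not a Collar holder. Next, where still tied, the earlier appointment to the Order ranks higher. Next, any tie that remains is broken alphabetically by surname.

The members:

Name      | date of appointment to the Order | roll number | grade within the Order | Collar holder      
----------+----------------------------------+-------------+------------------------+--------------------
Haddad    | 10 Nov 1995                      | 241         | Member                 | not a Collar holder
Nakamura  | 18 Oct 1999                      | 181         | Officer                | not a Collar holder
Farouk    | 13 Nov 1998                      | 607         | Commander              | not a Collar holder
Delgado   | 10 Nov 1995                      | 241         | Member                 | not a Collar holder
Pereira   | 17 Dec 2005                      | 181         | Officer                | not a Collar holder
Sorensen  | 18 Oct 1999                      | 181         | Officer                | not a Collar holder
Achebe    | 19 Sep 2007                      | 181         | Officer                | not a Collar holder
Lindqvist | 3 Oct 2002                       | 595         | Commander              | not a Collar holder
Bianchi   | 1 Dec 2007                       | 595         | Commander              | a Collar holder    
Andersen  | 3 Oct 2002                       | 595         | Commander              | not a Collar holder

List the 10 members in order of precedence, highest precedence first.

Bianchi, Andersen, Lindqvist, Farouk, Nakamura, Sorensen, Pereira, Achebe, Delgado, Haddad

By grade within the Order: Bianchi, Andersen, Lindqvist and Farouk (Commander); then Nakamura, Sorensen, Pereira and Achebe (Officer); then Delgado and Haddad (Member).
Among Bianchi, Andersen, Lindqvist and Farouk, by roll number (lower first): Bianchi, Andersen and Lindqvist (595) before Farouk (607).
Among Bianchi, Andersen and Lindqvist, a Collar holder before not a Collar holder: Bianchi (a Collar holder) before Andersen and Lindqvist (not a Collar holder).
Andersen and Lindqvist both have date of appointment to the Order 3 Oct 2002, so the next rule applies.
Among Andersen and Lindqvist, alphabetically by surname: Andersen before Lindqvist.
Nakamura, Sorensen, Pereira and Achebe all have roll number 181, so the next rule applies.
Nakamura, Sorensen, Pereira and Achebe are each not a Collar holder, so the next rule applies.
Among Nakamura, Sorensen, Pereira and Achebe, by date of appointment to the Order (earlier first): Nakamura and Sorensen (18 Oct 1999) before Pereira (17 Dec 2005) before Achebe (19 Sep 2007).
Among Nakamura and Sorensen, alphabetically by surname: Nakamura before Sorensen.
Delgado and Haddad both have roll number 241, so the next rule applies.
Delgado and Haddad are each not a Collar holder, so the next rule applies.
Delgado and Haddad both have date of appointment to the Order 10 Nov 1995, so the next rule applies.
Among Delgado and Haddad, alphabetically by surname: Delgado before Haddad.
Full order: Bianchi, Andersen, Lindqvist, Farouk, Nakamura, Sorensen, Pereira, Achebe, Delgado, Haddad.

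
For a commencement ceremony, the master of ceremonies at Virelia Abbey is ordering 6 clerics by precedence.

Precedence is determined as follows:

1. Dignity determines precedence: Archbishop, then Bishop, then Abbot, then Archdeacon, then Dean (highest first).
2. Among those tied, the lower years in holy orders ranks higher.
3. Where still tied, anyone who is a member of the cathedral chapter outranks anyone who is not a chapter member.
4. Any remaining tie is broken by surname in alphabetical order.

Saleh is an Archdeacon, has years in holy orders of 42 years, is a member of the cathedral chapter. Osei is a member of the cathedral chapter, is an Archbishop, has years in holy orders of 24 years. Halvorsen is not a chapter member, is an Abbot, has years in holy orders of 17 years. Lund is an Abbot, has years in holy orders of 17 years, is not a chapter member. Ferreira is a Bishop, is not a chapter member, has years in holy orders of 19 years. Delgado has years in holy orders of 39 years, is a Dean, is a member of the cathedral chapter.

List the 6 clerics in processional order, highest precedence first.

By dignity: Osei (Archbishop); then Ferreira (Bishop); then Halvorsen and Lund (Abbot); then Saleh (Archdeacon); then Delgado (Dean).
Halvorsen and Lund both have years in holy orders 17 years, so the next rule applies.
Halvorsen and Lund are each not a chapter member, so the next rule applies.
Among Halvorsen and Lund, alphabetically by surname: Halvorsen before Lund.
Full order: Osei, Ferreira, Halvorsen, Lund, Saleh, Delgado.

Osei, Ferreira, Halvorsen, Lund, Saleh, Delgado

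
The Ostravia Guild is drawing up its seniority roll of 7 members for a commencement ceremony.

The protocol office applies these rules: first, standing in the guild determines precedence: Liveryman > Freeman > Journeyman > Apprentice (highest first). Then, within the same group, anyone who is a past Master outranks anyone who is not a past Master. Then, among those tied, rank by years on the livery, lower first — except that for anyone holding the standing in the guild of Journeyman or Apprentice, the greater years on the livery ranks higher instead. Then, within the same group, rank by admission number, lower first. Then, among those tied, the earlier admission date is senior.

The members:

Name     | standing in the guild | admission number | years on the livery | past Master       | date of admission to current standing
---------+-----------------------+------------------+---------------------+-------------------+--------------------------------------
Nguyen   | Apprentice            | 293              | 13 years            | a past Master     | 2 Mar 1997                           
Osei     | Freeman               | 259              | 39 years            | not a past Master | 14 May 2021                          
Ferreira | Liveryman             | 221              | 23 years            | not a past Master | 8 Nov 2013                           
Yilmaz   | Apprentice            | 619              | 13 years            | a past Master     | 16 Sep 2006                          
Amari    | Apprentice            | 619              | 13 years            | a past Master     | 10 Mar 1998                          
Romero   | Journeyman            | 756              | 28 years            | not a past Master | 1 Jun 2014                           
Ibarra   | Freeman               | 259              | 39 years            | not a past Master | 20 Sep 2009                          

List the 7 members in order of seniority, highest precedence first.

Ferreira, Ibarra, Osei, Romero, Nguyen, Amari, Yilmaz

By standing in the guild: Ferreira (Liveryman); then Ibarra and Osei (Freeman); then Romero (Journeyman); then Nguyen, Amari and Yilmaz (Apprentice).
Ibarra and Osei are each not a past Master, so the next rule applies.
Ibarra and Osei both have years on the livery 39 years, so the next rule applies.
Ibarra and Osei both have admission number 259, so the next rule applies.
Among Ibarra and Osei, by date of admission to current standing (earlier first): Ibarra (20 Sep 2009) before Osei (14 May 2021).
Nguyen, Amari and Yilmaz are each a past Master, so the next rule applies.
Nguyen, Amari and Yilmaz all have years on the livery 13 years, so the next rule applies.
Among Nguyen, Amari and Yilmaz, by admission number (lower first): Nguyen (293) before Amari and Yilmaz (619).
Among Amari and Yilmaz, by date of admission to current standing (earlier first): Amari (10 Mar 1998) before Yilmaz (16 Sep 2006).
Full order: Ferreira, Ibarra, Osei, Romero, Nguyen, Amari, Yilmaz.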